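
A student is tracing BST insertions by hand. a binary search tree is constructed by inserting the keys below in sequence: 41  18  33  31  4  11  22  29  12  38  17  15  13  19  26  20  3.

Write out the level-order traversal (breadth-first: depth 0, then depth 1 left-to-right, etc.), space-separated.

41 18 4 33 3 11 31 38 12 22 17 19 29 15 20 26 13

Insert 41: tree is empty, so 41 becomes the root.
Insert 18: 18 < 41 → go left. Place as left child of 41.
Insert 33: 33 < 41 → go left; 33 > 18 → go right. Place as right child of 18.
Insert 31: 31 < 41 → go left; 31 > 18 → go right; 31 < 33 → go left. Place as left child of 33.
Insert 4: 4 < 41 → go left; 4 < 18 → go left. Place as left child of 18.
Insert 11: 11 < 41 → go left; 11 < 18 → go left; 11 > 4 → go right. Place as right child of 4.
Insert 22: 22 < 41 → go left; 22 > 18 → go right; 22 < 33 → go left; 22 < 31 → go left. Place as left child of 31.
Insert 29: 29 < 41 → go left; 29 > 18 → go right; 29 < 33 → go left; 29 < 31 → go left; 29 > 22 → go right. Place as right child of 22.
Insert 12: 12 < 41 → go left; 12 < 18 → go left; 12 > 4 → go right; 12 > 11 → go right. Place as right child of 11.
Insert 38: 38 < 41 → go left; 38 > 18 → go right; 38 > 33 → go right. Place as right child of 33.
Insert 17: 17 < 41 → go left; 17 < 18 → go left; 17 > 4 → go right; 17 > 11 → go right; 17 > 12 → go right. Place as right child of 12.
Insert 15: 15 < 41 → go left; 15 < 18 → go left; 15 > 4 → go right; 15 > 11 → go right; 15 > 12 → go right; 15 < 17 → go left. Place as left child of 17.
Insert 13: 13 < 41 → go left; 13 < 18 → go left; 13 > 4 → go right; 13 > 11 → go right; 13 > 12 → go right; 13 < 17 → go left; 13 < 15 → go left. Place as left child of 15.
Insert 19: 19 < 41 → go left; 19 > 18 → go right; 19 < 33 → go left; 19 < 31 → go left; 19 < 22 → go left. Place as left child of 22.
Insert 26: 26 < 41 → go left; 26 > 18 → go right; 26 < 33 → go left; 26 < 31 → go left; 26 > 22 → go right; 26 < 29 → go left. Place as left child of 29.
Insert 20: 20 < 41 → go left; 20 > 18 → go right; 20 < 33 → go left; 20 < 31 → go left; 20 < 22 → go left; 20 > 19 → go right. Place as right child of 19.
Insert 3: 3 < 41 → go left; 3 < 18 → go left; 3 < 4 → go left. Place as left child of 4.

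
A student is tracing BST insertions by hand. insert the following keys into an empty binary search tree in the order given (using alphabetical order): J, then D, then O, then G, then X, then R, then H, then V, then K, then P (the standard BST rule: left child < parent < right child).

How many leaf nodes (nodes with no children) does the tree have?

J: root
D: left child of J (depth 1)
O: right child of J (depth 1)
G: right child of D (depth 2)
X: right child of O (depth 2)
R: left child of X (depth 3)
H: right child of G (depth 3)
V: right child of R (depth 4)
K: left child of O (depth 2)
P: left child of R (depth 4)

Leaves: H, K, P, V — 4 in total.

4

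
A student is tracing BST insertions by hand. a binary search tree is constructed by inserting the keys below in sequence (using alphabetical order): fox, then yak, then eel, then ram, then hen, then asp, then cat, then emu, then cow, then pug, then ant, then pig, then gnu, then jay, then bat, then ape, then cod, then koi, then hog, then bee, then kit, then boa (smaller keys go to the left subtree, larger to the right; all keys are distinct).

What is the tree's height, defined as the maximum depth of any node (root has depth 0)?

fox: root
yak: right child of fox (depth 1)
eel: left child of fox (depth 1)
ram: left child of yak (depth 2)
hen: left child of ram (depth 3)
asp: left child of eel (depth 2)
cat: right child of asp (depth 3)
emu: right child of eel (depth 2)
cow: right child of cat (depth 4)
pug: right child of hen (depth 4)
ant: left child of asp (depth 3)
pig: left child of pug (depth 5)
gnu: left child of hen (depth 4)
jay: left child of pig (depth 6)
bat: left child of cat (depth 4)
ape: right child of ant (depth 4)
cod: left child of cow (depth 5)
koi: right child of jay (depth 7)
hog: left child of jay (depth 7)
bee: right child of bat (depth 5)
kit: left child of koi (depth 8)
boa: right child of bee (depth 6)

The deepest node is kit at depth 8.

8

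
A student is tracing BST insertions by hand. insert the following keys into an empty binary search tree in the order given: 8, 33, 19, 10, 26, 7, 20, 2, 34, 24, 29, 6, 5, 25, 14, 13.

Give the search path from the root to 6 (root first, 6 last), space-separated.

Insert 8: tree is empty, so 8 becomes the root.
Insert 33: 33 > 8 → go right. Place as right child of 8.
Insert 19: 19 > 8 → go right; 19 < 33 → go left. Place as left child of 33.
Insert 10: 10 > 8 → go right; 10 < 33 → go left; 10 < 19 → go left. Place as left child of 19.
Insert 26: 26 > 8 → go right; 26 < 33 → go left; 26 > 19 → go right. Place as right child of 19.
Insert 7: 7 < 8 → go left. Place as left child of 8.
Insert 20: 20 > 8 → go right; 20 < 33 → go left; 20 > 19 → go right; 20 < 26 → go left. Place as left child of 26.
Insert 2: 2 < 8 → go left; 2 < 7 → go left. Place as left child of 7.
Insert 34: 34 > 8 → go right; 34 > 33 → go right. Place as right child of 33.
Insert 24: 24 > 8 → go right; 24 < 33 → go left; 24 > 19 → go right; 24 < 26 → go left; 24 > 20 → go right. Place as right child of 20.
Insert 29: 29 > 8 → go right; 29 < 33 → go left; 29 > 19 → go right; 29 > 26 → go right. Place as right child of 26.
Insert 6: 6 < 8 → go left; 6 < 7 → go left; 6 > 2 → go right. Place as right child of 2.
Insert 5: 5 < 8 → go left; 5 < 7 → go left; 5 > 2 → go right; 5 < 6 → go left. Place as left child of 6.
Insert 25: 25 > 8 → go right; 25 < 33 → go left; 25 > 19 → go right; 25 < 26 → go left; 25 > 20 → go right; 25 > 24 → go right. Place as right child of 24.
Insert 14: 14 > 8 → go right; 14 < 33 → go left; 14 < 19 → go left; 14 > 10 → go right. Place as right child of 10.
Insert 13: 13 > 8 → go right; 13 < 33 → go left; 13 < 19 → go left; 13 > 10 → go right; 13 < 14 → go left. Place as left child of 14.

8 7 2 6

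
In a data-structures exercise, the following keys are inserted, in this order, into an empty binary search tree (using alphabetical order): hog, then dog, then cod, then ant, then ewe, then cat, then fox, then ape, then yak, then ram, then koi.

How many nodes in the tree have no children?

hog: root
dog: left child of hog (depth 1)
cod: left child of dog (depth 2)
ant: left child of cod (depth 3)
ewe: right child of dog (depth 2)
cat: right child of ant (depth 4)
fox: right child of ewe (depth 3)
ape: left child of cat (depth 5)
yak: right child of hog (depth 1)
ram: left child of yak (depth 2)
koi: left child of ram (depth 3)

Leaves: ape, fox, koi — 3 in total.

3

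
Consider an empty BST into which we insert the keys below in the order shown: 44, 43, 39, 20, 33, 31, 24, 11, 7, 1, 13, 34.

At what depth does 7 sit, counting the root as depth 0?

5

44: root
43: left child of 44 (depth 1)
39: left child of 43 (depth 2)
20: left child of 39 (depth 3)
33: right child of 20 (depth 4)
31: left child of 33 (depth 5)
24: left child of 31 (depth 6)
11: left child of 20 (depth 4)
7: left child of 11 (depth 5)
1: left child of 7 (depth 6)
13: right child of 11 (depth 5)
34: right child of 33 (depth 5)

Path to 7: 44 → 43 → 39 → 20 → 11 → 7, which is 5 edges.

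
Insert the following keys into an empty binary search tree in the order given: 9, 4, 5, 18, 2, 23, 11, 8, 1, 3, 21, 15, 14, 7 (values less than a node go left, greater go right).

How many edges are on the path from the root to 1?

3

Resulting structure (node: left, right):
  9: L=4, R=18
  4: L=2, R=5
  5: L=–, R=8
  18: L=11, R=23
  2: L=1, R=3
  23: L=21, R=–
  11: L=–, R=15
  8: L=7, R=–
  1: L=–, R=–
  3: L=–, R=–
  21: L=–, R=–
  15: L=14, R=–
  14: L=–, R=–
  7: L=–, R=–

Path to 1: 9 → 4 → 2 → 1, which is 3 edges.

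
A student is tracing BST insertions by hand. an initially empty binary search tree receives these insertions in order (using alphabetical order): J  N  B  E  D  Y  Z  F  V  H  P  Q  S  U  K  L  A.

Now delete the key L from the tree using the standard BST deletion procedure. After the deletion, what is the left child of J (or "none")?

B

Insert J: tree is empty, so J becomes the root.
Insert N: N > J → go right. Place as right child of J.
Insert B: B < J → go left. Place as left child of J.
Insert E: E < J → go left; E > B → go right. Place as right child of B.
Insert D: D < J → go left; D > B → go right; D < E → go left. Place as left child of E.
Insert Y: Y > J → go right; Y > N → go right. Place as right child of N.
Insert Z: Z > J → go right; Z > N → go right; Z > Y → go right. Place as right child of Y.
Insert F: F < J → go left; F > B → go right; F > E → go right. Place as right child of E.
Insert V: V > J → go right; V > N → go right; V < Y → go left. Place as left child of Y.
Insert H: H < J → go left; H > B → go right; H > E → go right; H > F → go right. Place as right child of F.
Insert P: P > J → go right; P > N → go right; P < Y → go left; P < V → go left. Place as left child of V.
Insert Q: Q > J → go right; Q > N → go right; Q < Y → go left; Q < V → go left; Q > P → go right. Place as right child of P.
Insert S: S > J → go right; S > N → go right; S < Y → go left; S < V → go left; S > P → go right; S > Q → go right. Place as right child of Q.
Insert U: U > J → go right; U > N → go right; U < Y → go left; U < V → go left; U > P → go right; U > Q → go right; U > S → go right. Place as right child of S.
Insert K: K > J → go right; K < N → go left. Place as left child of N.
Insert L: L > J → go right; L < N → go left; L > K → go right. Place as right child of K.
Insert A: A < J → go left; A < B → go left. Place as left child of B.

Delete L (at most one child — splice it out).
After deletion, J's left child: B.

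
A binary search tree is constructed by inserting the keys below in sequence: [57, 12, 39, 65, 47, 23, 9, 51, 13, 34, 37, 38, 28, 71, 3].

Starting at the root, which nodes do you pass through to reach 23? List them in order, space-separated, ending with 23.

57 12 39 23

Insert 57: tree is empty, so 57 becomes the root.
Insert 12: 12 < 57 → go left. Place as left child of 57.
Insert 39: 39 < 57 → go left; 39 > 12 → go right. Place as right child of 12.
Insert 65: 65 > 57 → go right. Place as right child of 57.
Insert 47: 47 < 57 → go left; 47 > 12 → go right; 47 > 39 → go right. Place as right child of 39.
Insert 23: 23 < 57 → go left; 23 > 12 → go right; 23 < 39 → go left. Place as left child of 39.
Insert 9: 9 < 57 → go left; 9 < 12 → go left. Place as left child of 12.
Insert 51: 51 < 57 → go left; 51 > 12 → go right; 51 > 39 → go right; 51 > 47 → go right. Place as right child of 47.
Insert 13: 13 < 57 → go left; 13 > 12 → go right; 13 < 39 → go left; 13 < 23 → go left. Place as left child of 23.
Insert 34: 34 < 57 → go left; 34 > 12 → go right; 34 < 39 → go left; 34 > 23 → go right. Place as right child of 23.
Insert 37: 37 < 57 → go left; 37 > 12 → go right; 37 < 39 → go left; 37 > 23 → go right; 37 > 34 → go right. Place as right child of 34.
Insert 38: 38 < 57 → go left; 38 > 12 → go right; 38 < 39 → go left; 38 > 23 → go right; 38 > 34 → go right; 38 > 37 → go right. Place as right child of 37.
Insert 28: 28 < 57 → go left; 28 > 12 → go right; 28 < 39 → go left; 28 > 23 → go right; 28 < 34 → go left. Place as left child of 34.
Insert 71: 71 > 57 → go right; 71 > 65 → go right. Place as right child of 65.
Insert 3: 3 < 57 → go left; 3 < 12 → go left; 3 < 9 → go left. Place as left child of 9.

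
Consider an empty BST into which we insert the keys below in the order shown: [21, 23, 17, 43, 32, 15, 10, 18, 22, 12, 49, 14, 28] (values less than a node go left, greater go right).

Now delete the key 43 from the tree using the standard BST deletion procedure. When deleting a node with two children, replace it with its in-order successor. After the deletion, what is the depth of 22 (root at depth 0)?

2

21: root
23: right child of 21 (depth 1)
17: left child of 21 (depth 1)
43: right child of 23 (depth 2)
32: left child of 43 (depth 3)
15: left child of 17 (depth 2)
10: left child of 15 (depth 3)
18: right child of 17 (depth 2)
22: left child of 23 (depth 2)
12: right child of 10 (depth 4)
49: right child of 43 (depth 3)
14: right child of 12 (depth 5)
28: left child of 32 (depth 4)

Delete 43 (two children — replace with in-order successor).
After deletion, path to 22: 21 → 23 → 22.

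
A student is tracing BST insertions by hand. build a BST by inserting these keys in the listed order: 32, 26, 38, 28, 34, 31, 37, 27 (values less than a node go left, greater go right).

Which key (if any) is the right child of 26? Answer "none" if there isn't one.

Resulting structure (node: left, right):
  32: L=26, R=38
  26: L=–, R=28
  38: L=34, R=–
  28: L=27, R=31
  34: L=–, R=37
  31: L=–, R=–
  37: L=–, R=–
  27: L=–, R=–

28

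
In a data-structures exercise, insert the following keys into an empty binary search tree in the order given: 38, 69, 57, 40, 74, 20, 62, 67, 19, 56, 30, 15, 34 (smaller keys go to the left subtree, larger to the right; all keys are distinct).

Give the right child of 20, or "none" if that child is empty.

Insert 38: tree is empty, so 38 becomes the root.
Insert 69: 69 > 38 → go right. Place as right child of 38.
Insert 57: 57 > 38 → go right; 57 < 69 → go left. Place as left child of 69.
Insert 40: 40 > 38 → go right; 40 < 69 → go left; 40 < 57 → go left. Place as left child of 57.
Insert 74: 74 > 38 → go right; 74 > 69 → go right. Place as right child of 69.
Insert 20: 20 < 38 → go left. Place as left child of 38.
Insert 62: 62 > 38 → go right; 62 < 69 → go left; 62 > 57 → go right. Place as right child of 57.
Insert 67: 67 > 38 → go right; 67 < 69 → go left; 67 > 57 → go right; 67 > 62 → go right. Place as right child of 62.
Insert 19: 19 < 38 → go left; 19 < 20 → go left. Place as left child of 20.
Insert 56: 56 > 38 → go right; 56 < 69 → go left; 56 < 57 → go left; 56 > 40 → go right. Place as right child of 40.
Insert 30: 30 < 38 → go left; 30 > 20 → go right. Place as right child of 20.
Insert 15: 15 < 38 → go left; 15 < 20 → go left; 15 < 19 → go left. Place as left child of 19.
Insert 34: 34 < 38 → go left; 34 > 20 → go right; 34 > 30 → go right. Place as right child of 30.

30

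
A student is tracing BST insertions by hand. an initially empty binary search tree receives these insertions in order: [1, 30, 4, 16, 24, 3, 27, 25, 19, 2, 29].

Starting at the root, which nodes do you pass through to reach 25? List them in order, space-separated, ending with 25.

1 30 4 16 24 27 25

Insert 1: tree is empty, so 1 becomes the root.
Insert 30: 30 > 1 → go right. Place as right child of 1.
Insert 4: 4 > 1 → go right; 4 < 30 → go left. Place as left child of 30.
Insert 16: 16 > 1 → go right; 16 < 30 → go left; 16 > 4 → go right. Place as right child of 4.
Insert 24: 24 > 1 → go right; 24 < 30 → go left; 24 > 4 → go right; 24 > 16 → go right. Place as right child of 16.
Insert 3: 3 > 1 → go right; 3 < 30 → go left; 3 < 4 → go left. Place as left child of 4.
Insert 27: 27 > 1 → go right; 27 < 30 → go left; 27 > 4 → go right; 27 > 16 → go right; 27 > 24 → go right. Place as right child of 24.
Insert 25: 25 > 1 → go right; 25 < 30 → go left; 25 > 4 → go right; 25 > 16 → go right; 25 > 24 → go right; 25 < 27 → go left. Place as left child of 27.
Insert 19: 19 > 1 → go right; 19 < 30 → go left; 19 > 4 → go right; 19 > 16 → go right; 19 < 24 → go left. Place as left child of 24.
Insert 2: 2 > 1 → go right; 2 < 30 → go left; 2 < 4 → go left; 2 < 3 → go left. Place as left child of 3.
Insert 29: 29 > 1 → go right; 29 < 30 → go left; 29 > 4 → go right; 29 > 16 → go right; 29 > 24 → go right; 29 > 27 → go right. Place as right child of 27.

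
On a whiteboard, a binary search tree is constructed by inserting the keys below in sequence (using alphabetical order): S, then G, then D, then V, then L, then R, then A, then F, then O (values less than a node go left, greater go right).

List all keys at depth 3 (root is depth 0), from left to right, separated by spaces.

Insert S: tree is empty, so S becomes the root.
Insert G: G < S → go left. Place as left child of S.
Insert D: D < S → go left; D < G → go left. Place as left child of G.
Insert V: V > S → go right. Place as right child of S.
Insert L: L < S → go left; L > G → go right. Place as right child of G.
Insert R: R < S → go left; R > G → go right; R > L → go right. Place as right child of L.
Insert A: A < S → go left; A < G → go left; A < D → go left. Place as left child of D.
Insert F: F < S → go left; F < G → go left; F > D → go right. Place as right child of D.
Insert O: O < S → go left; O > G → go right; O > L → go right; O < R → go left. Place as left child of R.

A F R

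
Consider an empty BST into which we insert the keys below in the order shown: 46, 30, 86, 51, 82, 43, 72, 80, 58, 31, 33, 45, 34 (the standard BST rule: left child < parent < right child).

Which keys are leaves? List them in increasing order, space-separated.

34 45 58 80

Insert 46: tree is empty, so 46 becomes the root.
Insert 30: 30 < 46 → go left. Place as left child of 46.
Insert 86: 86 > 46 → go right. Place as right child of 46.
Insert 51: 51 > 46 → go right; 51 < 86 → go left. Place as left child of 86.
Insert 82: 82 > 46 → go right; 82 < 86 → go left; 82 > 51 → go right. Place as right child of 51.
Insert 43: 43 < 46 → go left; 43 > 30 → go right. Place as right child of 30.
Insert 72: 72 > 46 → go right; 72 < 86 → go left; 72 > 51 → go right; 72 < 82 → go left. Place as left child of 82.
Insert 80: 80 > 46 → go right; 80 < 86 → go left; 80 > 51 → go right; 80 < 82 → go left; 80 > 72 → go right. Place as right child of 72.
Insert 58: 58 > 46 → go right; 58 < 86 → go left; 58 > 51 → go right; 58 < 82 → go left; 58 < 72 → go left. Place as left child of 72.
Insert 31: 31 < 46 → go left; 31 > 30 → go right; 31 < 43 → go left. Place as left child of 43.
Insert 33: 33 < 46 → go left; 33 > 30 → go right; 33 < 43 → go left; 33 > 31 → go right. Place as right child of 31.
Insert 45: 45 < 46 → go left; 45 > 30 → go right; 45 > 43 → go right. Place as right child of 43.
Insert 34: 34 < 46 → go left; 34 > 30 → go right; 34 < 43 → go left; 34 > 31 → go right; 34 > 33 → go right. Place as right child of 33.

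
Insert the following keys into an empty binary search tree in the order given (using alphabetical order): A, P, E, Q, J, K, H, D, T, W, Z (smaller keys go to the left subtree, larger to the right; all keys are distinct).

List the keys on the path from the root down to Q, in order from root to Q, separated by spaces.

A P Q

A: root
P: right child of A (depth 1)
E: left child of P (depth 2)
Q: right child of P (depth 2)
J: right child of E (depth 3)
K: right child of J (depth 4)
H: left child of J (depth 4)
D: left child of E (depth 3)
T: right child of Q (depth 3)
W: right child of T (depth 4)
Z: right child of W (depth 5)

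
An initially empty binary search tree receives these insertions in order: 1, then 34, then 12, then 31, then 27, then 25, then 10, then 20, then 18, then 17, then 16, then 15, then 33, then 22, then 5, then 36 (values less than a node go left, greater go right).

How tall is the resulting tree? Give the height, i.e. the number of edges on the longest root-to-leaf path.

10

1: root
34: right child of 1 (depth 1)
12: left child of 34 (depth 2)
31: right child of 12 (depth 3)
27: left child of 31 (depth 4)
25: left child of 27 (depth 5)
10: left child of 12 (depth 3)
20: left child of 25 (depth 6)
18: left child of 20 (depth 7)
17: left child of 18 (depth 8)
16: left child of 17 (depth 9)
15: left child of 16 (depth 10)
33: right child of 31 (depth 4)
22: right child of 20 (depth 7)
5: left child of 10 (depth 4)
36: right child of 34 (depth 2)

The deepest node is 15 at depth 10.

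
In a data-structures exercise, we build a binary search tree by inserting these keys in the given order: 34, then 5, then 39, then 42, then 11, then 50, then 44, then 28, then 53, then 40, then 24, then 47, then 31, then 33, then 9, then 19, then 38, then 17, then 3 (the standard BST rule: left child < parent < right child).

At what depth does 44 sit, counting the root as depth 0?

34: root
5: left child of 34 (depth 1)
39: right child of 34 (depth 1)
42: right child of 39 (depth 2)
11: right child of 5 (depth 2)
50: right child of 42 (depth 3)
44: left child of 50 (depth 4)
28: right child of 11 (depth 3)
53: right child of 50 (depth 4)
40: left child of 42 (depth 3)
24: left child of 28 (depth 4)
47: right child of 44 (depth 5)
31: right child of 28 (depth 4)
33: right child of 31 (depth 5)
9: left child of 11 (depth 3)
19: left child of 24 (depth 5)
38: left child of 39 (depth 2)
17: left child of 19 (depth 6)
3: left child of 5 (depth 2)

Path to 44: 34 → 39 → 42 → 50 → 44, which is 4 edges.

4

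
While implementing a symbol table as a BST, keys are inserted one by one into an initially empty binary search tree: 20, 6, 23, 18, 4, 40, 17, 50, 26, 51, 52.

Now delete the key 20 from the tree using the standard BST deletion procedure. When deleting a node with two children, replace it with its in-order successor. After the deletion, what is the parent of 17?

Insert 20: tree is empty, so 20 becomes the root.
Insert 6: 6 < 20 → go left. Place as left child of 20.
Insert 23: 23 > 20 → go right. Place as right child of 20.
Insert 18: 18 < 20 → go left; 18 > 6 → go right. Place as right child of 6.
Insert 4: 4 < 20 → go left; 4 < 6 → go left. Place as left child of 6.
Insert 40: 40 > 20 → go right; 40 > 23 → go right. Place as right child of 23.
Insert 17: 17 < 20 → go left; 17 > 6 → go right; 17 < 18 → go left. Place as left child of 18.
Insert 50: 50 > 20 → go right; 50 > 23 → go right; 50 > 40 → go right. Place as right child of 40.
Insert 26: 26 > 20 → go right; 26 > 23 → go right; 26 < 40 → go left. Place as left child of 40.
Insert 51: 51 > 20 → go right; 51 > 23 → go right; 51 > 40 → go right; 51 > 50 → go right. Place as right child of 50.
Insert 52: 52 > 20 → go right; 52 > 23 → go right; 52 > 40 → go right; 52 > 50 → go right; 52 > 51 → go right. Place as right child of 51.

Delete 20 (two children — replace with in-order successor).
After deletion, 17's parent is 18.

18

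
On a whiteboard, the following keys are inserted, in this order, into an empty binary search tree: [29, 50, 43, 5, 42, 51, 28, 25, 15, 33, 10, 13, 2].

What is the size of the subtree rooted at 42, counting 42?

Insert 29: tree is empty, so 29 becomes the root.
Insert 50: 50 > 29 → go right. Place as right child of 29.
Insert 43: 43 > 29 → go right; 43 < 50 → go left. Place as left child of 50.
Insert 5: 5 < 29 → go left. Place as left child of 29.
Insert 42: 42 > 29 → go right; 42 < 50 → go left; 42 < 43 → go left. Place as left child of 43.
Insert 51: 51 > 29 → go right; 51 > 50 → go right. Place as right child of 50.
Insert 28: 28 < 29 → go left; 28 > 5 → go right. Place as right child of 5.
Insert 25: 25 < 29 → go left; 25 > 5 → go right; 25 < 28 → go left. Place as left child of 28.
Insert 15: 15 < 29 → go left; 15 > 5 → go right; 15 < 28 → go left; 15 < 25 → go left. Place as left child of 25.
Insert 33: 33 > 29 → go right; 33 < 50 → go left; 33 < 43 → go left; 33 < 42 → go left. Place as left child of 42.
Insert 10: 10 < 29 → go left; 10 > 5 → go right; 10 < 28 → go left; 10 < 25 → go left; 10 < 15 → go left. Place as left child of 15.
Insert 13: 13 < 29 → go left; 13 > 5 → go right; 13 < 28 → go left; 13 < 25 → go left; 13 < 15 → go left; 13 > 10 → go right. Place as right child of 10.
Insert 2: 2 < 29 → go left; 2 < 5 → go left. Place as left child of 5.

Subtree rooted at 42 contains: 42, 33 — 2 nodes.

2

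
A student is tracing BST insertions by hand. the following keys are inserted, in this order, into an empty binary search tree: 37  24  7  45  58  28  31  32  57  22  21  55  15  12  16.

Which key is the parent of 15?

21

Insert 37: tree is empty, so 37 becomes the root.
Insert 24: 24 < 37 → go left. Place as left child of 37.
Insert 7: 7 < 37 → go left; 7 < 24 → go left. Place as left child of 24.
Insert 45: 45 > 37 → go right. Place as right child of 37.
Insert 58: 58 > 37 → go right; 58 > 45 → go right. Place as right child of 45.
Insert 28: 28 < 37 → go left; 28 > 24 → go right. Place as right child of 24.
Insert 31: 31 < 37 → go left; 31 > 24 → go right; 31 > 28 → go right. Place as right child of 28.
Insert 32: 32 < 37 → go left; 32 > 24 → go right; 32 > 28 → go right; 32 > 31 → go right. Place as right child of 31.
Insert 57: 57 > 37 → go right; 57 > 45 → go right; 57 < 58 → go left. Place as left child of 58.
Insert 22: 22 < 37 → go left; 22 < 24 → go left; 22 > 7 → go right. Place as right child of 7.
Insert 21: 21 < 37 → go left; 21 < 24 → go left; 21 > 7 → go right; 21 < 22 → go left. Place as left child of 22.
Insert 55: 55 > 37 → go right; 55 > 45 → go right; 55 < 58 → go left; 55 < 57 → go left. Place as left child of 57.
Insert 15: 15 < 37 → go left; 15 < 24 → go left; 15 > 7 → go right; 15 < 22 → go left; 15 < 21 → go left. Place as left child of 21.
Insert 12: 12 < 37 → go left; 12 < 24 → go left; 12 > 7 → go right; 12 < 22 → go left; 12 < 21 → go left; 12 < 15 → go left. Place as left child of 15.
Insert 16: 16 < 37 → go left; 16 < 24 → go left; 16 > 7 → go right; 16 < 22 → go left; 16 < 21 → go left; 16 > 15 → go right. Place as right child of 15.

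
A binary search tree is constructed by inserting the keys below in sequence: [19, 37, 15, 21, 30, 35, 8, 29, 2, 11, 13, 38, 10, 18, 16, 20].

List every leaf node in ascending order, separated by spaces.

Insert 19: tree is empty, so 19 becomes the root.
Insert 37: 37 > 19 → go right. Place as right child of 19.
Insert 15: 15 < 19 → go left. Place as left child of 19.
Insert 21: 21 > 19 → go right; 21 < 37 → go left. Place as left child of 37.
Insert 30: 30 > 19 → go right; 30 < 37 → go left; 30 > 21 → go right. Place as right child of 21.
Insert 35: 35 > 19 → go right; 35 < 37 → go left; 35 > 21 → go right; 35 > 30 → go right. Place as right child of 30.
Insert 8: 8 < 19 → go left; 8 < 15 → go left. Place as left child of 15.
Insert 29: 29 > 19 → go right; 29 < 37 → go left; 29 > 21 → go right; 29 < 30 → go left. Place as left child of 30.
Insert 2: 2 < 19 → go left; 2 < 15 → go left; 2 < 8 → go left. Place as left child of 8.
Insert 11: 11 < 19 → go left; 11 < 15 → go left; 11 > 8 → go right. Place as right child of 8.
Insert 13: 13 < 19 → go left; 13 < 15 → go left; 13 > 8 → go right; 13 > 11 → go right. Place as right child of 11.
Insert 38: 38 > 19 → go right; 38 > 37 → go right. Place as right child of 37.
Insert 10: 10 < 19 → go left; 10 < 15 → go left; 10 > 8 → go right; 10 < 11 → go left. Place as left child of 11.
Insert 18: 18 < 19 → go left; 18 > 15 → go right. Place as right child of 15.
Insert 16: 16 < 19 → go left; 16 > 15 → go right; 16 < 18 → go left. Place as left child of 18.
Insert 20: 20 > 19 → go right; 20 < 37 → go left; 20 < 21 → go left. Place as left child of 21.

2 10 13 16 20 29 35 38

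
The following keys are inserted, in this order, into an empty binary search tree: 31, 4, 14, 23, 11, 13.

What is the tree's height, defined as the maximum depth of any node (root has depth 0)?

4

Insert 31: tree is empty, so 31 becomes the root.
Insert 4: 4 < 31 → go left. Place as left child of 31.
Insert 14: 14 < 31 → go left; 14 > 4 → go right. Place as right child of 4.
Insert 23: 23 < 31 → go left; 23 > 4 → go right; 23 > 14 → go right. Place as right child of 14.
Insert 11: 11 < 31 → go left; 11 > 4 → go right; 11 < 14 → go left. Place as left child of 14.
Insert 13: 13 < 31 → go left; 13 > 4 → go right; 13 < 14 → go left; 13 > 11 → go right. Place as right child of 11.

The deepest node is 13 at depth 4.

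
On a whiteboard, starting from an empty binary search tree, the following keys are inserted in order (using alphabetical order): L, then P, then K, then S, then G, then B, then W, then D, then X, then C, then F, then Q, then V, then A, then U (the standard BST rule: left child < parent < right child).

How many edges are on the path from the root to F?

Insert L: tree is empty, so L becomes the root.
Insert P: P > L → go right. Place as right child of L.
Insert K: K < L → go left. Place as left child of L.
Insert S: S > L → go right; S > P → go right. Place as right child of P.
Insert G: G < L → go left; G < K → go left. Place as left child of K.
Insert B: B < L → go left; B < K → go left; B < G → go left. Place as left child of G.
Insert W: W > L → go right; W > P → go right; W > S → go right. Place as right child of S.
Insert D: D < L → go left; D < K → go left; D < G → go left; D > B → go right. Place as right child of B.
Insert X: X > L → go right; X > P → go right; X > S → go right; X > W → go right. Place as right child of W.
Insert C: C < L → go left; C < K → go left; C < G → go left; C > B → go right; C < D → go left. Place as left child of D.
Insert F: F < L → go left; F < K → go left; F < G → go left; F > B → go right; F > D → go right. Place as right child of D.
Insert Q: Q > L → go right; Q > P → go right; Q < S → go left. Place as left child of S.
Insert V: V > L → go right; V > P → go right; V > S → go right; V < W → go left. Place as left child of W.
Insert A: A < L → go left; A < K → go left; A < G → go left; A < B → go left. Place as left child of B.
Insert U: U > L → go right; U > P → go right; U > S → go right; U < W → go left; U < V → go left. Place as left child of V.

Path to F: L → K → G → B → D → F, which is 5 edges.

5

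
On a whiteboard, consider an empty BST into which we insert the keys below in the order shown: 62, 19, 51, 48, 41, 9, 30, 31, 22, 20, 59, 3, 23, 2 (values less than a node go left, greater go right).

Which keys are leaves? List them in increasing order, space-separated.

2 20 23 31 59

62: root
19: left child of 62 (depth 1)
51: right child of 19 (depth 2)
48: left child of 51 (depth 3)
41: left child of 48 (depth 4)
9: left child of 19 (depth 2)
30: left child of 41 (depth 5)
31: right child of 30 (depth 6)
22: left child of 30 (depth 6)
20: left child of 22 (depth 7)
59: right child of 51 (depth 3)
3: left child of 9 (depth 3)
23: right child of 22 (depth 7)
2: left child of 3 (depth 4)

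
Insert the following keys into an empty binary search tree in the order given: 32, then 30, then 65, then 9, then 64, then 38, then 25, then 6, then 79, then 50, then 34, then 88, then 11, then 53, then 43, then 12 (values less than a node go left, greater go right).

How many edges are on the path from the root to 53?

32: root
30: left child of 32 (depth 1)
65: right child of 32 (depth 1)
9: left child of 30 (depth 2)
64: left child of 65 (depth 2)
38: left child of 64 (depth 3)
25: right child of 9 (depth 3)
6: left child of 9 (depth 3)
79: right child of 65 (depth 2)
50: right child of 38 (depth 4)
34: left child of 38 (depth 4)
88: right child of 79 (depth 3)
11: left child of 25 (depth 4)
53: right child of 50 (depth 5)
43: left child of 50 (depth 5)
12: right child of 11 (depth 5)

Path to 53: 32 → 65 → 64 → 38 → 50 → 53, which is 5 edges.

5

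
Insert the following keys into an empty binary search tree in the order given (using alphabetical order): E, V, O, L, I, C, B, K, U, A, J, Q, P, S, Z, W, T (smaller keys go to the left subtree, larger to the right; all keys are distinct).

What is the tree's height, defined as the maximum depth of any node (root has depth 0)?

E: root
V: right child of E (depth 1)
O: left child of V (depth 2)
L: left child of O (depth 3)
I: left child of L (depth 4)
C: left child of E (depth 1)
B: left child of C (depth 2)
K: right child of I (depth 5)
U: right child of O (depth 3)
A: left child of B (depth 3)
J: left child of K (depth 6)
Q: left child of U (depth 4)
P: left child of Q (depth 5)
S: right child of Q (depth 5)
Z: right child of V (depth 2)
W: left child of Z (depth 3)
T: right child of S (depth 6)

The deepest node is J at depth 6.

6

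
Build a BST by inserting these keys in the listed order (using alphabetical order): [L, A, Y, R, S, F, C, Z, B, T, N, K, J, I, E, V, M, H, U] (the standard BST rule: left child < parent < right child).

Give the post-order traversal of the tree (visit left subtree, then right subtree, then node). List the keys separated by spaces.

B E C H I J K F A M N U V T S R Z Y L

L: root
A: left child of L (depth 1)
Y: right child of L (depth 1)
R: left child of Y (depth 2)
S: right child of R (depth 3)
F: right child of A (depth 2)
C: left child of F (depth 3)
Z: right child of Y (depth 2)
B: left child of C (depth 4)
T: right child of S (depth 4)
N: left child of R (depth 3)
K: right child of F (depth 3)
J: left child of K (depth 4)
I: left child of J (depth 5)
E: right child of C (depth 4)
V: right child of T (depth 5)
M: left child of N (depth 4)
H: left child of I (depth 6)
U: left child of V (depth 6)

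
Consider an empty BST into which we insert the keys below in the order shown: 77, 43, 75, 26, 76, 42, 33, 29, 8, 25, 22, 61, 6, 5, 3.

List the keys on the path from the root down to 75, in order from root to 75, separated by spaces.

77: root
43: left child of 77 (depth 1)
75: right child of 43 (depth 2)
26: left child of 43 (depth 2)
76: right child of 75 (depth 3)
42: right child of 26 (depth 3)
33: left child of 42 (depth 4)
29: left child of 33 (depth 5)
8: left child of 26 (depth 3)
25: right child of 8 (depth 4)
22: left child of 25 (depth 5)
61: left child of 75 (depth 3)
6: left child of 8 (depth 4)
5: left child of 6 (depth 5)
3: left child of 5 (depth 6)

77 43 75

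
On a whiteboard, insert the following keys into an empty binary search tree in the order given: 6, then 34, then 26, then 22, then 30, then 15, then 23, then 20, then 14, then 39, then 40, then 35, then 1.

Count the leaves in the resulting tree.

7

6: root
34: right child of 6 (depth 1)
26: left child of 34 (depth 2)
22: left child of 26 (depth 3)
30: right child of 26 (depth 3)
15: left child of 22 (depth 4)
23: right child of 22 (depth 4)
20: right child of 15 (depth 5)
14: left child of 15 (depth 5)
39: right child of 34 (depth 2)
40: right child of 39 (depth 3)
35: left child of 39 (depth 3)
1: left child of 6 (depth 1)

Leaves: 1, 14, 20, 23, 30, 35, 40 — 7 in total.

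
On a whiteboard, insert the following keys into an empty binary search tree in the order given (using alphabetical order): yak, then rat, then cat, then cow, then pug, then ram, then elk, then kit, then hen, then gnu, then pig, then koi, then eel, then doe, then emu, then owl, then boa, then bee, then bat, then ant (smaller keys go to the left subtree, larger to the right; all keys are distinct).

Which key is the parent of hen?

kit

Resulting structure (node: left, right):
  yak: L=rat, R=–
  rat: L=cat, R=–
  cat: L=boa, R=cow
  cow: L=–, R=pug
  pug: L=elk, R=ram
  ram: L=–, R=–
  elk: L=eel, R=kit
  kit: L=hen, R=pig
  hen: L=gnu, R=–
  gnu: L=emu, R=–
  pig: L=koi, R=–
  koi: L=–, R=owl
  eel: L=doe, R=–
  doe: L=–, R=–
  emu: L=–, R=–
  owl: L=–, R=–
  boa: L=bee, R=–
  bee: L=bat, R=–
  bat: L=ant, R=–
  ant: L=–, R=–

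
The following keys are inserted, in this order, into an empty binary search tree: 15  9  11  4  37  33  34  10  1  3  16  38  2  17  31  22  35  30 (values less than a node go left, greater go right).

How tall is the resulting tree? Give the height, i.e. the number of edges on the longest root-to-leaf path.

Insert 15: tree is empty, so 15 becomes the root.
Insert 9: 9 < 15 → go left. Place as left child of 15.
Insert 11: 11 < 15 → go left; 11 > 9 → go right. Place as right child of 9.
Insert 4: 4 < 15 → go left; 4 < 9 → go left. Place as left child of 9.
Insert 37: 37 > 15 → go right. Place as right child of 15.
Insert 33: 33 > 15 → go right; 33 < 37 → go left. Place as left child of 37.
Insert 34: 34 > 15 → go right; 34 < 37 → go left; 34 > 33 → go right. Place as right child of 33.
Insert 10: 10 < 15 → go left; 10 > 9 → go right; 10 < 11 → go left. Place as left child of 11.
Insert 1: 1 < 15 → go left; 1 < 9 → go left; 1 < 4 → go left. Place as left child of 4.
Insert 3: 3 < 15 → go left; 3 < 9 → go left; 3 < 4 → go left; 3 > 1 → go right. Place as right child of 1.
Insert 16: 16 > 15 → go right; 16 < 37 → go left; 16 < 33 → go left. Place as left child of 33.
Insert 38: 38 > 15 → go right; 38 > 37 → go right. Place as right child of 37.
Insert 2: 2 < 15 → go left; 2 < 9 → go left; 2 < 4 → go left; 2 > 1 → go right; 2 < 3 → go left. Place as left child of 3.
Insert 17: 17 > 15 → go right; 17 < 37 → go left; 17 < 33 → go left; 17 > 16 → go right. Place as right child of 16.
Insert 31: 31 > 15 → go right; 31 < 37 → go left; 31 < 33 → go left; 31 > 16 → go right; 31 > 17 → go right. Place as right child of 17.
Insert 22: 22 > 15 → go right; 22 < 37 → go left; 22 < 33 → go left; 22 > 16 → go right; 22 > 17 → go right; 22 < 31 → go left. Place as left child of 31.
Insert 35: 35 > 15 → go right; 35 < 37 → go left; 35 > 33 → go right; 35 > 34 → go right. Place as right child of 34.
Insert 30: 30 > 15 → go right; 30 < 37 → go left; 30 < 33 → go left; 30 > 16 → go right; 30 > 17 → go right; 30 < 31 → go left; 30 > 22 → go right. Place as right child of 22.

The deepest node is 30 at depth 7.

7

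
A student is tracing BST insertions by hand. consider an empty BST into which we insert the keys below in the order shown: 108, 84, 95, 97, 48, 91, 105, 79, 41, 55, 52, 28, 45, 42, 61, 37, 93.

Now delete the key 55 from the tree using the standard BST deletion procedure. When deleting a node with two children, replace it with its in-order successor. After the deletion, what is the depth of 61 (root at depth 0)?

Insert 108: tree is empty, so 108 becomes the root.
Insert 84: 84 < 108 → go left. Place as left child of 108.
Insert 95: 95 < 108 → go left; 95 > 84 → go right. Place as right child of 84.
Insert 97: 97 < 108 → go left; 97 > 84 → go right; 97 > 95 → go right. Place as right child of 95.
Insert 48: 48 < 108 → go left; 48 < 84 → go left. Place as left child of 84.
Insert 91: 91 < 108 → go left; 91 > 84 → go right; 91 < 95 → go left. Place as left child of 95.
Insert 105: 105 < 108 → go left; 105 > 84 → go right; 105 > 95 → go right; 105 > 97 → go right. Place as right child of 97.
Insert 79: 79 < 108 → go left; 79 < 84 → go left; 79 > 48 → go right. Place as right child of 48.
Insert 41: 41 < 108 → go left; 41 < 84 → go left; 41 < 48 → go left. Place as left child of 48.
Insert 55: 55 < 108 → go left; 55 < 84 → go left; 55 > 48 → go right; 55 < 79 → go left. Place as left child of 79.
Insert 52: 52 < 108 → go left; 52 < 84 → go left; 52 > 48 → go right; 52 < 79 → go left; 52 < 55 → go left. Place as left child of 55.
Insert 28: 28 < 108 → go left; 28 < 84 → go left; 28 < 48 → go left; 28 < 41 → go left. Place as left child of 41.
Insert 45: 45 < 108 → go left; 45 < 84 → go left; 45 < 48 → go left; 45 > 41 → go right. Place as right child of 41.
Insert 42: 42 < 108 → go left; 42 < 84 → go left; 42 < 48 → go left; 42 > 41 → go right; 42 < 45 → go left. Place as left child of 45.
Insert 61: 61 < 108 → go left; 61 < 84 → go left; 61 > 48 → go right; 61 < 79 → go left; 61 > 55 → go right. Place as right child of 55.
Insert 37: 37 < 108 → go left; 37 < 84 → go left; 37 < 48 → go left; 37 < 41 → go left; 37 > 28 → go right. Place as right child of 28.
Insert 93: 93 < 108 → go left; 93 > 84 → go right; 93 < 95 → go left; 93 > 91 → go right. Place as right child of 91.

Delete 55 (two children — replace with in-order successor).
After deletion, path to 61: 108 → 84 → 48 → 79 → 61.

4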